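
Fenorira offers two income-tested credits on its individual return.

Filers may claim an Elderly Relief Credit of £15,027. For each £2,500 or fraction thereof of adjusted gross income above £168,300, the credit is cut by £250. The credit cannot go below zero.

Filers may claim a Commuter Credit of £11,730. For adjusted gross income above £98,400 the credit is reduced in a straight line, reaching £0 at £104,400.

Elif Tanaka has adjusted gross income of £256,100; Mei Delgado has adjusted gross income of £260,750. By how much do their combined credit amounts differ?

Elif (£256,100): Elderly Relief Credit: income exceeds £168,300 by £87,800, which is 36 full-or-partial £2,500 increments; reduction = 36 × £250 = £9,000, leaving £6,027. Commuter Credit: £256,100 is at or above £104,400, so the credit is £0. total £6,027 + £0 = £6,027
Mei (£260,750): Elderly Relief Credit: income exceeds £168,300 by £92,450, which is 37 full-or-partial £2,500 increments; reduction = 37 × £250 = £9,250, leaving £5,777. Commuter Credit: £260,750 is at or above £104,400, so the credit is £0. total £5,777 + £0 = £5,777
Difference: |£6,027 − £5,777| = £250.

£250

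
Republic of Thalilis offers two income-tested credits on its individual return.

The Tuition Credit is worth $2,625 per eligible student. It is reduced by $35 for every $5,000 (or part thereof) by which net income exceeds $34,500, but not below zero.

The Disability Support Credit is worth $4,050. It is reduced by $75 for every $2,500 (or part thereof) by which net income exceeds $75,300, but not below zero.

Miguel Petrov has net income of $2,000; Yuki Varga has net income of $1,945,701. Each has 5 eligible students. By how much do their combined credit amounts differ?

Miguel ($2,000): Tuition Credit: base = 5 × $2,625 = $13,125. $2,000 is at or below the $34,500 threshold, so the full $13,125 applies. Disability Support Credit: $2,000 is at or below the $75,300 threshold, so the full $4,050 applies. total $13,125 + $4,050 = $17,175
Yuki ($1,945,701): Tuition Credit: base = 5 × $2,625 = $13,125. income exceeds $34,500 by $1,911,201 → 383 increments × $35 = $13,405 ≥ base, so the credit is $0. Disability Support Credit: income exceeds $75,300 by $1,870,401 → 749 increments × $75 = $56,175 ≥ base, so the credit is $0. total $0 + $0 = $0
Difference: |$17,175 − $0| = $17,175.

$17,175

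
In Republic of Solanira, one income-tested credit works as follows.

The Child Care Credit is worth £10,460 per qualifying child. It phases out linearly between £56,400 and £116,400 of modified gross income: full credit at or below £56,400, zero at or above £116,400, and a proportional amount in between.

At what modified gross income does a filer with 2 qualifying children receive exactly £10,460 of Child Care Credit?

Full credit = 2 × £10,460 = £20,920.
£10,460 is 10,460/20,920 of the full £20,920, so 10,460/20,920 of the £60,000 range has been used: income = £56,400 + £60,000 × 10,460/20,920 = £86,400.

£86,400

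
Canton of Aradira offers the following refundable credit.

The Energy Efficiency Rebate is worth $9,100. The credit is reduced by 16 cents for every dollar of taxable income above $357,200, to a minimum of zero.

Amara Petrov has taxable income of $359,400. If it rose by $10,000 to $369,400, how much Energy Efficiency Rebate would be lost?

$1,600

At $359,400 — 16% of the $2,200 excess over $357,200 is $352; credit = $9,100 − $352 = $8,748.
At $369,400 — 16% of the $12,200 excess over $357,200 is $1,952; credit = $9,100 − $1,952 = $7,148.
Lost: $8,748 − $7,148 = $1,600.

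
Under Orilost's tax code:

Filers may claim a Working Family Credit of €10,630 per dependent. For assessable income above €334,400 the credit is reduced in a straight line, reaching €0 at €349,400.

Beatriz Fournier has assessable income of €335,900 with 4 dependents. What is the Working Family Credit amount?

€38,268

Working Family Credit: base = 4 × €10,630 = €42,520. €335,900 is €1,500 into a €15,000 phase-out range, leaving 13,500/15,000 of the credit: €42,520 × 13,500/15,000 = €38,268.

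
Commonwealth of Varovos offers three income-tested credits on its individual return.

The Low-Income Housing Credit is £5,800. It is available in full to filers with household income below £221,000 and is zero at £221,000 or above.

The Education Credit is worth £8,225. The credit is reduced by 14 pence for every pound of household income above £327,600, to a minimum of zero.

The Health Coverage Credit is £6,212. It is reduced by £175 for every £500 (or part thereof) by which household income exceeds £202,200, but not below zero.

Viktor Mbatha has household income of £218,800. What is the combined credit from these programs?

Low-Income Housing Credit: £218,800 is below the £221,000 cutoff, so the full £5,800 applies.
Education Credit: £218,800 is at or below the £327,600 threshold, so the full £8,225 applies.
Health Coverage Credit: income exceeds £202,200 by £16,600, which is 34 full-or-partial £500 increments; reduction = 34 × £175 = £5,950, leaving £262.
Total: £5,800 + £8,225 + £262 = £14,287.

£14,287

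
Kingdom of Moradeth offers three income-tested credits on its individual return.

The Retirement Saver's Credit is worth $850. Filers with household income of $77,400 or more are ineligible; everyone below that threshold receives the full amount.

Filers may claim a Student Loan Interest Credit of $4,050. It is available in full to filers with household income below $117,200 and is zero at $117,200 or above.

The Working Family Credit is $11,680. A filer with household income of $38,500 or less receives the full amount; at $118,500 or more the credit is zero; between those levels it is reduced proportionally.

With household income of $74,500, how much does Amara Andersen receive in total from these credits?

Retirement Saver's Credit: $74,500 is below the $77,400 cutoff, so the full $850 applies.
Student Loan Interest Credit: $74,500 is below the $117,200 cutoff, so the full $4,050 applies.
Working Family Credit: $74,500 is $36,000 into a $80,000 phase-out range, leaving 44,000/80,000 of the credit: $11,680 × 44,000/80,000 = $6,424.
Total: $850 + $4,050 + $6,424 = $11,324.

$11,324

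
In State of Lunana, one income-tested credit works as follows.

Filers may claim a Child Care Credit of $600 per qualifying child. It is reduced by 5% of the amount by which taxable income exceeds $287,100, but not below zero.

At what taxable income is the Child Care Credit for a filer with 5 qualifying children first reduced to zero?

$347,100

Full credit = 5 × $600 = $3,000.
The credit falls by 5% of each dollar above $287,100, so it reaches zero when the excess is $3,000 / 5% = $60,000: income = $287,100 + $60,000 = $347,100.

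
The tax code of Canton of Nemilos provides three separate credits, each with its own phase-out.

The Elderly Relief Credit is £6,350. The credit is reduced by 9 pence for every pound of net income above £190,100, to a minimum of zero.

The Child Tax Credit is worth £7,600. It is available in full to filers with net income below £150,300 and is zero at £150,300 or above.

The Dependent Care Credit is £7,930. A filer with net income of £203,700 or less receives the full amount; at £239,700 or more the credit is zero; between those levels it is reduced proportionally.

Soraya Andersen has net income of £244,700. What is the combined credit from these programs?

Elderly Relief Credit: 9% of the £54,600 excess over £190,100 is £4,914; credit = £6,350 − £4,914 = £1,436.
Child Tax Credit: £244,700 meets or exceeds the £150,300 cutoff, so the credit is £0.
Dependent Care Credit: £244,700 is at or above £239,700, so the credit is £0.
Total: £1,436 + £0 + £0 = £1,436.

£1,436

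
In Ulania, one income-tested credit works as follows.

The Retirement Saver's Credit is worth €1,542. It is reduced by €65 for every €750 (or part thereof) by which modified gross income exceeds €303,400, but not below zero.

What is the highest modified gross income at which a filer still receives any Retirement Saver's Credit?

After 23 increments the reduction is 23 × €65 = €1,495, leaving €47; one more increment wipes it out. Increment 23 ends at excess 23 × €750 = €17,250, so the highest qualifying income is €303,400 + €17,250 = €320,650.

€320,650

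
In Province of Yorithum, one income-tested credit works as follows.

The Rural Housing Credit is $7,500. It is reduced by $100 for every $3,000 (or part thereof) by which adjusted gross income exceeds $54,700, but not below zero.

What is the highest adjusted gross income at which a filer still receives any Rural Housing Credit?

After 74 increments the reduction is 74 × $100 = $7,400, leaving $100; one more increment wipes it out. Increment 74 ends at excess 74 × $3,000 = $222,000, so the highest qualifying income is $54,700 + $222,000 = $276,700.

$276,700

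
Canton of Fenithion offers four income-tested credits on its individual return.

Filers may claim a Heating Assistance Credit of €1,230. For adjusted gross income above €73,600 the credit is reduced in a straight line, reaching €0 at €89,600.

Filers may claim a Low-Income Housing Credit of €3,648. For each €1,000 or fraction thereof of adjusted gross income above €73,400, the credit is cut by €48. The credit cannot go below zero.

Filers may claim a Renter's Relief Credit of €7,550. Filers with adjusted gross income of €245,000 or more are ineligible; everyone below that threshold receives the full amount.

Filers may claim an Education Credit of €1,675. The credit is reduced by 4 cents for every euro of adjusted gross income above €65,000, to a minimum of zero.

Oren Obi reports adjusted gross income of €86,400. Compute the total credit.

€11,639

Heating Assistance Credit: €86,400 is €12,800 into a €16,000 phase-out range, leaving 3,200/16,000 of the credit: €1,230 × 3,200/16,000 = €246.
Low-Income Housing Credit: income exceeds €73,400 by €13,000, which is 13 full-or-partial €1,000 increments; reduction = 13 × €48 = €624, leaving €3,024.
Renter's Relief Credit: €86,400 is below the €245,000 cutoff, so the full €7,550 applies.
Education Credit: 4% of the €21,400 excess over €65,000 is €856; credit = €1,675 − €856 = €819.
Total: €246 + €3,024 + €7,550 + €819 = €11,639.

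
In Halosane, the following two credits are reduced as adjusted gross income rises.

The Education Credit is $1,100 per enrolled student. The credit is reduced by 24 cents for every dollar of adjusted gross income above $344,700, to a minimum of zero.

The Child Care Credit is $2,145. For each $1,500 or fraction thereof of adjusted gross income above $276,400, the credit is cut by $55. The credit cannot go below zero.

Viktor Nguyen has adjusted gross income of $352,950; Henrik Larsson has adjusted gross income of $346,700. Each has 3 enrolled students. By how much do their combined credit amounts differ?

Viktor ($352,950): Education Credit: base = 3 × $1,100 = $3,300. 24% of the $8,250 excess over $344,700 is $1,980; credit = $3,300 − $1,980 = $1,320. Child Care Credit: income exceeds $276,400 by $76,550 → 52 increments × $55 = $2,860 ≥ base, so the credit is $0. total $1,320 + $0 = $1,320
Henrik ($346,700): Education Credit: base = 3 × $1,100 = $3,300. 24% of the $2,000 excess over $344,700 is $480; credit = $3,300 − $480 = $2,820. Child Care Credit: income exceeds $276,400 by $70,300 → 47 increments × $55 = $2,585 ≥ base, so the credit is $0. total $2,820 + $0 = $2,820
Difference: |$1,320 − $2,820| = $1,500.

$1,500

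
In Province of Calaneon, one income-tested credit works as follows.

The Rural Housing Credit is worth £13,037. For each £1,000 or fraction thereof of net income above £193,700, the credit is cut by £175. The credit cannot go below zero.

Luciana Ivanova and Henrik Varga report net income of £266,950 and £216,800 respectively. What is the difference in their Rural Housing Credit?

£8,750

Luciana (£266,950): Rural Housing Credit: income exceeds £193,700 by £73,250, which is 74 full-or-partial £1,000 increments; reduction = 74 × £175 = £12,950, leaving £87.
Henrik (£216,800): Rural Housing Credit: income exceeds £193,700 by £23,100, which is 24 full-or-partial £1,000 increments; reduction = 24 × £175 = £4,200, leaving £8,837.
Difference: |£87 − £8,837| = £8,750.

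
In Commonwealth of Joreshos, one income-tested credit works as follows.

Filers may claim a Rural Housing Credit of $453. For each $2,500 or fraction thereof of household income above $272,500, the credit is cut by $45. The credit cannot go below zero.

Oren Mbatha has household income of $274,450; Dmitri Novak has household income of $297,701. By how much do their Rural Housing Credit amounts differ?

Oren ($274,450): Rural Housing Credit: income exceeds $272,500 by $1,950, which is 1 full-or-partial $2,500 increment; reduction = 1 × $45 = $45, leaving $408.
Dmitri ($297,701): Rural Housing Credit: income exceeds $272,500 by $25,201 → 11 increments × $45 = $495 ≥ base, so the credit is $0.
Difference: |$408 − $0| = $408.

$408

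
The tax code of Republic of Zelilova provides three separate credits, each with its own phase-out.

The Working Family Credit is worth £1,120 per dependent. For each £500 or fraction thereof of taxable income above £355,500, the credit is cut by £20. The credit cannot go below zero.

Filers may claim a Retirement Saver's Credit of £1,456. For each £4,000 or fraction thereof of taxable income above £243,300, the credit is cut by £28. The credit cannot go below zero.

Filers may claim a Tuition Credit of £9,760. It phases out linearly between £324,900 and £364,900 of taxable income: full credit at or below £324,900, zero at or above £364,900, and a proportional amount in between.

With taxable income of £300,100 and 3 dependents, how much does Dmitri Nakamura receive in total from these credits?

£14,156

Working Family Credit: base = 3 × £1,120 = £3,360. £300,100 is at or below the £355,500 threshold, so the full £3,360 applies.
Retirement Saver's Credit: income exceeds £243,300 by £56,800, which is 15 full-or-partial £4,000 increments; reduction = 15 × £28 = £420, leaving £1,036.
Tuition Credit: £300,100 is at or below the £324,900 threshold, so the full £9,760 applies.
Total: £3,360 + £1,036 + £9,760 = £14,156.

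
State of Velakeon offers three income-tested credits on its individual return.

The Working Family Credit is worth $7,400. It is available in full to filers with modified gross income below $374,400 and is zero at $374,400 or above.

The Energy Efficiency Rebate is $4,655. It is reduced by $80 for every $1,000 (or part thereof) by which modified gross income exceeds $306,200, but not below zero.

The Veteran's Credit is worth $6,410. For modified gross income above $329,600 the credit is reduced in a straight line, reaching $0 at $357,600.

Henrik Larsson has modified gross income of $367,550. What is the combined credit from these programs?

Working Family Credit: $367,550 is below the $374,400 cutoff, so the full $7,400 applies.
Energy Efficiency Rebate: income exceeds $306,200 by $61,350 → 62 increments × $80 = $4,960 ≥ base, so the credit is $0.
Veteran's Credit: $367,550 is at or above $357,600, so the credit is $0.
Total: $7,400 + $0 + $0 = $7,400.

$7,400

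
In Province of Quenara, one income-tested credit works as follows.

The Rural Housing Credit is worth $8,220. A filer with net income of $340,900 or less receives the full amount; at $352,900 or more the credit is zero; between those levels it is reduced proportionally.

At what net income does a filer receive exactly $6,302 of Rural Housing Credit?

$6,302 is 6,302/8,220 of the full $8,220, so 1,918/8,220 of the $12,000 range has been used: income = $340,900 + $12,000 × 1,918/8,220 = $343,700.

$343,700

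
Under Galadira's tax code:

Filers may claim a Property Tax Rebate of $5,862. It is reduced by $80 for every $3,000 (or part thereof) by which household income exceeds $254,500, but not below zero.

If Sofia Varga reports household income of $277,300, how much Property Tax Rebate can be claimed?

$5,222

Property Tax Rebate: income exceeds $254,500 by $22,800, which is 8 full-or-partial $3,000 increments; reduction = 8 × $80 = $640, leaving $5,222.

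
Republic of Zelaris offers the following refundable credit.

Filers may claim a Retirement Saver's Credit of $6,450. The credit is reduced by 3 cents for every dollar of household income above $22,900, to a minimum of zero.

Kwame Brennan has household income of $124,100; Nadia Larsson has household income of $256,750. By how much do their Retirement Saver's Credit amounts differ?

$3,414

Kwame ($124,100): Retirement Saver's Credit: 3% of the $101,200 excess over $22,900 is $3,036; credit = $6,450 − $3,036 = $3,414.
Nadia ($256,750): Retirement Saver's Credit: 3% of the $233,850 excess over $22,900 is $7,015.50 ≥ base, so the credit is $0.
Difference: |$3,414 − $0| = $3,414.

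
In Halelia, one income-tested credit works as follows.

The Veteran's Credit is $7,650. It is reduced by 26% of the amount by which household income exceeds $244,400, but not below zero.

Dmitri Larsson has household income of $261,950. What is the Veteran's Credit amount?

Veteran's Credit: 26% of the $17,550 excess over $244,400 is $4,563; credit = $7,650 − $4,563 = $3,087.

$3,087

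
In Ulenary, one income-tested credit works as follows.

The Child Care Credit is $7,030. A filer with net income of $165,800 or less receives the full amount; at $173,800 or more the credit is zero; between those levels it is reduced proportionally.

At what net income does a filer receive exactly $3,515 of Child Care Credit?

$3,515 is 3,515/7,030 of the full $7,030, so 3,515/7,030 of the $8,000 range has been used: income = $165,800 + $8,000 × 3,515/7,030 = $169,800.

$169,800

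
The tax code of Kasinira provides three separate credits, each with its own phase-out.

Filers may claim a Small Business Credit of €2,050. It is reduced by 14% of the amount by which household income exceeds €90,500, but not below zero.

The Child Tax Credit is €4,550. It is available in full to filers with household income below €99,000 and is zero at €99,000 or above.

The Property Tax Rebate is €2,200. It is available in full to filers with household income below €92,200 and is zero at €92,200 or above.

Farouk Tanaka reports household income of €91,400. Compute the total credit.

€8,674

Small Business Credit: 14% of the €900 excess over €90,500 is €126; credit = €2,050 − €126 = €1,924.
Child Tax Credit: €91,400 is below the €99,000 cutoff, so the full €4,550 applies.
Property Tax Rebate: €91,400 is below the €92,200 cutoff, so the full €2,200 applies.
Total: €1,924 + €4,550 + €2,200 = €8,674.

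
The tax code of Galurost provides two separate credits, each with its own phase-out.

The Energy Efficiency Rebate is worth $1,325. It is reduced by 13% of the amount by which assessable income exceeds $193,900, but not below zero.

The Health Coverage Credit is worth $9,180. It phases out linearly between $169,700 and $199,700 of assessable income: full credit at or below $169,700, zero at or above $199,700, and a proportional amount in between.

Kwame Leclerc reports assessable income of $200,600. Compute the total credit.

$454

Energy Efficiency Rebate: 13% of the $6,700 excess over $193,900 is $871; credit = $1,325 − $871 = $454.
Health Coverage Credit: $200,600 is at or above $199,700, so the credit is $0.
Total: $454 + $0 = $454.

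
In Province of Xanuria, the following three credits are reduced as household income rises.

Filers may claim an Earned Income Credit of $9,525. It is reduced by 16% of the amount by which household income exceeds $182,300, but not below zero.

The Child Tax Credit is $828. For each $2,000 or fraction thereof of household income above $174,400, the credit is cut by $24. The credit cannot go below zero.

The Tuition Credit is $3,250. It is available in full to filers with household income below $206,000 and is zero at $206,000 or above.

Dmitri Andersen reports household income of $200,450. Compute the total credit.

$10,363

Earned Income Credit: 16% of the $18,150 excess over $182,300 is $2,904; credit = $9,525 − $2,904 = $6,621.
Child Tax Credit: income exceeds $174,400 by $26,050, which is 14 full-or-partial $2,000 increments; reduction = 14 × $24 = $336, leaving $492.
Tuition Credit: $200,450 is below the $206,000 cutoff, so the full $3,250 applies.
Total: $6,621 + $492 + $3,250 = $10,363.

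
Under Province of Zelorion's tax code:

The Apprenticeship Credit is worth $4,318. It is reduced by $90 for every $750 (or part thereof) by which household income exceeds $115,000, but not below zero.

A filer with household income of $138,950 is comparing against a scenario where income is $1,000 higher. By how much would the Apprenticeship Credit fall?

$180

At $138,950 — income exceeds $115,000 by $23,950, which is 32 full-or-partial $750 increments; reduction = 32 × $90 = $2,880, leaving $1,438.
At $139,950 — income exceeds $115,000 by $24,950, which is 34 full-or-partial $750 increments; reduction = 34 × $90 = $3,060, leaving $1,258.
Lost: $1,438 − $1,258 = $180.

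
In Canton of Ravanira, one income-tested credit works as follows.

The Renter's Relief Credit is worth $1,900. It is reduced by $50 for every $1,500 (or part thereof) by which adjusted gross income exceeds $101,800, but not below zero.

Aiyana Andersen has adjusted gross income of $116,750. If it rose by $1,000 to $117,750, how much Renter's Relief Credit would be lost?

$50

At $116,750 — income exceeds $101,800 by $14,950, which is 10 full-or-partial $1,500 increments; reduction = 10 × $50 = $500, leaving $1,400.
At $117,750 — income exceeds $101,800 by $15,950, which is 11 full-or-partial $1,500 increments; reduction = 11 × $50 = $550, leaving $1,350.
Lost: $1,400 − $1,350 = $50.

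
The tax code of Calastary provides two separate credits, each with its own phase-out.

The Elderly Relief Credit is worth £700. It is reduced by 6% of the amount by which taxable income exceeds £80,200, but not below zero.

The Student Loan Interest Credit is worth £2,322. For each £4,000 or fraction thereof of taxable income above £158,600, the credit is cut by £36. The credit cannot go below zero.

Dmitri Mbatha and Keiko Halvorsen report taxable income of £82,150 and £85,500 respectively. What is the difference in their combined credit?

£201

Dmitri (£82,150): Elderly Relief Credit: 6% of the £1,950 excess over £80,200 is £117; credit = £700 − £117 = £583. Student Loan Interest Credit: £82,150 is at or below the £158,600 threshold, so the full £2,322 applies. total £583 + £2,322 = £2,905
Keiko (£85,500): Elderly Relief Credit: 6% of the £5,300 excess over £80,200 is £318; credit = £700 − £318 = £382. Student Loan Interest Credit: £85,500 is at or below the £158,600 threshold, so the full £2,322 applies. total £382 + £2,322 = £2,704
Difference: |£2,905 − £2,704| = £201.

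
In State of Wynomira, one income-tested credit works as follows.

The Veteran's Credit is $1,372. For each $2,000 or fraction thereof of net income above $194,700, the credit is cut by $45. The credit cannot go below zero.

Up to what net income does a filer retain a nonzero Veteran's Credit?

After 30 increments the reduction is 30 × $45 = $1,350, leaving $22; one more increment wipes it out. Increment 30 ends at excess 30 × $2,000 = $60,000, so the highest qualifying income is $194,700 + $60,000 = $254,700.

$254,700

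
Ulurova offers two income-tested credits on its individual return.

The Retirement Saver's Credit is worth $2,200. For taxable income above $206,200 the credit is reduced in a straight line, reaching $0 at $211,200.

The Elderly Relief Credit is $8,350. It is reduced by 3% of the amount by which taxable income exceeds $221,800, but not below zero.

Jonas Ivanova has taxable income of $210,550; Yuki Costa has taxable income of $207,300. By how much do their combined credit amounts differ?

Jonas ($210,550): Retirement Saver's Credit: $210,550 is $4,350 into a $5,000 phase-out range, leaving 650/5,000 of the credit: $2,200 × 650/5,000 = $286. Elderly Relief Credit: $210,550 is at or below the $221,800 threshold, so the full $8,350 applies. total $286 + $8,350 = $8,636
Yuki ($207,300): Retirement Saver's Credit: $207,300 is $1,100 into a $5,000 phase-out range, leaving 3,900/5,000 of the credit: $2,200 × 3,900/5,000 = $1,716. Elderly Relief Credit: $207,300 is at or below the $221,800 threshold, so the full $8,350 applies. total $1,716 + $8,350 = $10,066
Difference: |$8,636 − $10,066| = $1,430.

$1,430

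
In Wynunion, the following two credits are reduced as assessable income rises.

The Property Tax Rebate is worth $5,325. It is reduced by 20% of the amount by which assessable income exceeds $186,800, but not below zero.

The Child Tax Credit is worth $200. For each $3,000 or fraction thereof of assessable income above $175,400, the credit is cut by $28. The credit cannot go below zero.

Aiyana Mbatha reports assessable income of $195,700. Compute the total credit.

Property Tax Rebate: 20% of the $8,900 excess over $186,800 is $1,780; credit = $5,325 − $1,780 = $3,545.
Child Tax Credit: income exceeds $175,400 by $20,300, which is 7 full-or-partial $3,000 increments; reduction = 7 × $28 = $196, leaving $4.
Total: $3,545 + $4 = $3,549.

$3,549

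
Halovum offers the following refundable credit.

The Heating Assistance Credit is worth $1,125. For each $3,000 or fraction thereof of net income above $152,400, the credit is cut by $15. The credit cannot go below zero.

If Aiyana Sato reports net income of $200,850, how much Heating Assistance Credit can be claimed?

Heating Assistance Credit: income exceeds $152,400 by $48,450, which is 17 full-or-partial $3,000 increments; reduction = 17 × $15 = $255, leaving $870.

$870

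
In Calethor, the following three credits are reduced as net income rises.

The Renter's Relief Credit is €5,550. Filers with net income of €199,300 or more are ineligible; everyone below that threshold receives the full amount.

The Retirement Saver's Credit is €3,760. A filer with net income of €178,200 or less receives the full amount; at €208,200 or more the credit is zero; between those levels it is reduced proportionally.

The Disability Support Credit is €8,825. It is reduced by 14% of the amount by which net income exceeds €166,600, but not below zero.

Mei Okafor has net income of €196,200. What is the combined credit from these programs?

Renter's Relief Credit: €196,200 is below the €199,300 cutoff, so the full €5,550 applies.
Retirement Saver's Credit: €196,200 is €18,000 into a €30,000 phase-out range, leaving 12,000/30,000 of the credit: €3,760 × 12,000/30,000 = €1,504.
Disability Support Credit: 14% of the €29,600 excess over €166,600 is €4,144; credit = €8,825 − €4,144 = €4,681.
Total: €5,550 + €1,504 + €4,681 = €11,735.

€11,735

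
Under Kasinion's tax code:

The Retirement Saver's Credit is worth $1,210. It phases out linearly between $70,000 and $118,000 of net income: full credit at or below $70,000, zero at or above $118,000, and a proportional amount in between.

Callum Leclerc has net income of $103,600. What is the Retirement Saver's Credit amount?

Retirement Saver's Credit: $103,600 is $33,600 into a $48,000 phase-out range, leaving 14,400/48,000 of the credit: $1,210 × 14,400/48,000 = $363.

$363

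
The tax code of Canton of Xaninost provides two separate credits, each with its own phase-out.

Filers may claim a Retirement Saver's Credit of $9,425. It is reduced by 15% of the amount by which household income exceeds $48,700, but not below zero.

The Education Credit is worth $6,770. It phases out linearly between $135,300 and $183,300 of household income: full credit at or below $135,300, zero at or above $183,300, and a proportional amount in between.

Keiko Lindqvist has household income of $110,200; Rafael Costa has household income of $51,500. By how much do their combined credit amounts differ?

Keiko ($110,200): Retirement Saver's Credit: 15% of the $61,500 excess over $48,700 is $9,225; credit = $9,425 − $9,225 = $200. Education Credit: $110,200 is at or below the $135,300 threshold, so the full $6,770 applies. total $200 + $6,770 = $6,970
Rafael ($51,500): Retirement Saver's Credit: 15% of the $2,800 excess over $48,700 is $420; credit = $9,425 − $420 = $9,005. Education Credit: $51,500 is at or below the $135,300 threshold, so the full $6,770 applies. total $9,005 + $6,770 = $15,775
Difference: |$6,970 − $15,775| = $8,805.

$8,805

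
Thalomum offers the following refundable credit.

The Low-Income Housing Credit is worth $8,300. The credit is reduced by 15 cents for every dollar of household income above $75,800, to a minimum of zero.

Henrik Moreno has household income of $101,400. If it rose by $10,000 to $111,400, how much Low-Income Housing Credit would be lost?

At $101,400 — 15% of the $25,600 excess over $75,800 is $3,840; credit = $8,300 − $3,840 = $4,460.
At $111,400 — 15% of the $35,600 excess over $75,800 is $5,340; credit = $8,300 − $5,340 = $2,960.
Lost: $4,460 − $2,960 = $1,500.

$1,500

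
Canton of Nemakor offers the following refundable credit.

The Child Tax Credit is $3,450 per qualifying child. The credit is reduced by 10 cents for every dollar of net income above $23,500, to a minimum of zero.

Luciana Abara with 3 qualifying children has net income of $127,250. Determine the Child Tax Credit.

Child Tax Credit: base = 3 × $3,450 = $10,350. 10% of the $103,750 excess over $23,500 is $10,375 ≥ base, so the credit is $0.

$0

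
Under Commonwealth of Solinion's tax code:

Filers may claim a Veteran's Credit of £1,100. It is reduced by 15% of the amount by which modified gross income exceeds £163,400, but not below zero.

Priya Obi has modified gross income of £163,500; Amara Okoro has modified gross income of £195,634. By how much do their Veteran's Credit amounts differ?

£1,085

Priya (£163,500): Veteran's Credit: 15% of the £100 excess over £163,400 is £15; credit = £1,100 − £15 = £1,085.
Amara (£195,634): Veteran's Credit: 15% of the £32,234 excess over £163,400 is £4,835.10 ≥ base, so the credit is £0.
Difference: |£1,085 − £0| = £1,085.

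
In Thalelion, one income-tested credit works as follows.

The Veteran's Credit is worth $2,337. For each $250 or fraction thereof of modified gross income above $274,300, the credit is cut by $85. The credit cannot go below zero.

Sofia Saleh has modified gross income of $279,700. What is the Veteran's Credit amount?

$467

Veteran's Credit: income exceeds $274,300 by $5,400, which is 22 full-or-partial $250 increments; reduction = 22 × $85 = $1,870, leaving $467.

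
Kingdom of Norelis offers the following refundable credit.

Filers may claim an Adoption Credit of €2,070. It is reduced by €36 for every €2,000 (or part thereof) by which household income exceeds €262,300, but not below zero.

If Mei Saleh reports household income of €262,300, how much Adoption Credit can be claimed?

Adoption Credit: €262,300 is at or below the €262,300 threshold, so the full €2,070 applies.

€2,070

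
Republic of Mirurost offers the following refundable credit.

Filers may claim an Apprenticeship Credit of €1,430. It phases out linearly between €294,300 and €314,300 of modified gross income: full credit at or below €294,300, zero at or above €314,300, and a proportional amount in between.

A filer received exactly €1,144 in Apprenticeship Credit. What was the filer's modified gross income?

€1,144 is 1,144/1,430 of the full €1,430, so 286/1,430 of the €20,000 range has been used: income = €294,300 + €20,000 × 286/1,430 = €298,300.

€298,300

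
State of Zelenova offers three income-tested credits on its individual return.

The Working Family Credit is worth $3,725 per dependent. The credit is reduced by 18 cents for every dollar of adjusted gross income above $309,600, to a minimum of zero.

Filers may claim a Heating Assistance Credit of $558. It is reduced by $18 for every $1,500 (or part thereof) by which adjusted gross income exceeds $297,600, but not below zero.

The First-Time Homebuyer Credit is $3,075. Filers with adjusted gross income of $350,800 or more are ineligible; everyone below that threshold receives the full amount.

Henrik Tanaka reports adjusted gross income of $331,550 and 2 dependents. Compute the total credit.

$6,718

Working Family Credit: base = 2 × $3,725 = $7,450. 18% of the $21,950 excess over $309,600 is $3,951; credit = $7,450 − $3,951 = $3,499.
Heating Assistance Credit: income exceeds $297,600 by $33,950, which is 23 full-or-partial $1,500 increments; reduction = 23 × $18 = $414, leaving $144.
First-Time Homebuyer Credit: $331,550 is below the $350,800 cutoff, so the full $3,075 applies.
Total: $3,499 + $144 + $3,075 = $6,718.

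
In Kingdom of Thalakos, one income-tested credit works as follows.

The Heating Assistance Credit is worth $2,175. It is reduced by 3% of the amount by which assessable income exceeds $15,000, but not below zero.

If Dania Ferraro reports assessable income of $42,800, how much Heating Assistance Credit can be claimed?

Heating Assistance Credit: 3% of the $27,800 excess over $15,000 is $834; credit = $2,175 − $834 = $1,341.

$1,341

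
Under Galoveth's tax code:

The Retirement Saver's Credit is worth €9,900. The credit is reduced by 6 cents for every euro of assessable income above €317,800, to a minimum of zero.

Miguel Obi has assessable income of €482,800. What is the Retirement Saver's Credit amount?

€0

Retirement Saver's Credit: 6% of the €165,000 excess over €317,800 is €9,900 ≥ base, so the credit is €0.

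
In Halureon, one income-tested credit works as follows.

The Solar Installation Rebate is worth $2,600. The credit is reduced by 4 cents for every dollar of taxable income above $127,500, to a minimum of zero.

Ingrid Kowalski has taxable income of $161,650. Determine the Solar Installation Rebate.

$1,234

Solar Installation Rebate: 4% of the $34,150 excess over $127,500 is $1,366; credit = $2,600 − $1,366 = $1,234.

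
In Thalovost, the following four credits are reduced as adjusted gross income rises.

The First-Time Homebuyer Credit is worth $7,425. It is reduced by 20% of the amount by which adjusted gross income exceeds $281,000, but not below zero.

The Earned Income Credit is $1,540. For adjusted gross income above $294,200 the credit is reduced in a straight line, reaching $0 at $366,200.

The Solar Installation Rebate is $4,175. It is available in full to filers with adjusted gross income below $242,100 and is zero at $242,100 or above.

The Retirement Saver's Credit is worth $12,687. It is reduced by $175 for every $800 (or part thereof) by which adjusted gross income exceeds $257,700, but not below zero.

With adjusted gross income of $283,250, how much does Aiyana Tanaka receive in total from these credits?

$15,602

First-Time Homebuyer Credit: 20% of the $2,250 excess over $281,000 is $450; credit = $7,425 − $450 = $6,975.
Earned Income Credit: $283,250 is at or below the $294,200 threshold, so the full $1,540 applies.
Solar Installation Rebate: $283,250 meets or exceeds the $242,100 cutoff, so the credit is $0.
Retirement Saver's Credit: income exceeds $257,700 by $25,550, which is 32 full-or-partial $800 increments; reduction = 32 × $175 = $5,600, leaving $7,087.
Total: $6,975 + $1,540 + $0 + $7,087 = $15,602.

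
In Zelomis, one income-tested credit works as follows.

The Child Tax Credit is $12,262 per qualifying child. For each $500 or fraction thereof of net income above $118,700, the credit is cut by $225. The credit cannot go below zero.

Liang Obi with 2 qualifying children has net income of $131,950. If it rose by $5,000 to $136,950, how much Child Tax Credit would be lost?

$2,250

At $131,950 — base = 2 × $12,262 = $24,524. income exceeds $118,700 by $13,250, which is 27 full-or-partial $500 increments; reduction = 27 × $225 = $6,075, leaving $18,449.
At $136,950 — base = 2 × $12,262 = $24,524. income exceeds $118,700 by $18,250, which is 37 full-or-partial $500 increments; reduction = 37 × $225 = $8,325, leaving $16,199.
Lost: $18,449 − $16,199 = $2,250.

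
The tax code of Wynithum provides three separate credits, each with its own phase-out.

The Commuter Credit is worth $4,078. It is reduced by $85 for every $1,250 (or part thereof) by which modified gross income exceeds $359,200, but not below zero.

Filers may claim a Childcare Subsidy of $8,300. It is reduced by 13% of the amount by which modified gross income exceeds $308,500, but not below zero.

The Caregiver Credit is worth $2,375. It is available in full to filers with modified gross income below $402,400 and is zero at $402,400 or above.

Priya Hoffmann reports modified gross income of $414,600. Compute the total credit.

Commuter Credit: income exceeds $359,200 by $55,400, which is 45 full-or-partial $1,250 increments; reduction = 45 × $85 = $3,825, leaving $253.
Childcare Subsidy: 13% of the $106,100 excess over $308,500 is $13,793 ≥ base, so the credit is $0.
Caregiver Credit: $414,600 meets or exceeds the $402,400 cutoff, so the credit is $0.
Total: $253 + $0 + $0 = $253.

$253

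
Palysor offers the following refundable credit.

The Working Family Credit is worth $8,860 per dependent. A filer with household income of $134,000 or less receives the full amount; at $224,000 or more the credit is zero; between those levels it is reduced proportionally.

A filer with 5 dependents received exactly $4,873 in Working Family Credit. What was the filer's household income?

Full credit = 5 × $8,860 = $44,300.
$4,873 is 4,873/44,300 of the full $44,300, so 39,427/44,300 of the $90,000 range has been used: income = $134,000 + $90,000 × 39,427/44,300 = $214,100.

$214,100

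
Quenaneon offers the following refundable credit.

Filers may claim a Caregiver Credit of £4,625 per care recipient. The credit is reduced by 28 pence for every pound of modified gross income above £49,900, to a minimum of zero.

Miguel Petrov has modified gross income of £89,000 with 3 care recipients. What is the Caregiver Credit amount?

Caregiver Credit: base = 3 × £4,625 = £13,875. 28% of the £39,100 excess over £49,900 is £10,948; credit = £13,875 − £10,948 = £2,927.

£2,927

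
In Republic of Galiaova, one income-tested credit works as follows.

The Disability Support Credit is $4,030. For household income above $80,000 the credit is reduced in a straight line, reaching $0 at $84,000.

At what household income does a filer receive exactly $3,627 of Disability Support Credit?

$80,400

$3,627 is 3,627/4,030 of the full $4,030, so 403/4,030 of the $4,000 range has been used: income = $80,000 + $4,000 × 403/4,030 = $80,400.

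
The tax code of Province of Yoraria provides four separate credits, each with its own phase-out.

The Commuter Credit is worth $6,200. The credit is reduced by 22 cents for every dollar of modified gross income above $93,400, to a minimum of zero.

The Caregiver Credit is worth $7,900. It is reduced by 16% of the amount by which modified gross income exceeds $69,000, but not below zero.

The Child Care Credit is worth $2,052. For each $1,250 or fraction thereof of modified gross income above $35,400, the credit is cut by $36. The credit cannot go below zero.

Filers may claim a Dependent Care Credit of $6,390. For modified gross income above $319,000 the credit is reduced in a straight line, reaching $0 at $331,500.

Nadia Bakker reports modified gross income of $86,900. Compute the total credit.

Commuter Credit: $86,900 is at or below the $93,400 threshold, so the full $6,200 applies.
Caregiver Credit: 16% of the $17,900 excess over $69,000 is $2,864; credit = $7,900 − $2,864 = $5,036.
Child Care Credit: income exceeds $35,400 by $51,500, which is 42 full-or-partial $1,250 increments; reduction = 42 × $36 = $1,512, leaving $540.
Dependent Care Credit: $86,900 is at or below the $319,000 threshold, so the full $6,390 applies.
Total: $6,200 + $5,036 + $540 + $6,390 = $18,166.

$18,166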